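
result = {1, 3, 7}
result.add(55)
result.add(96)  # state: {1, 3, 7, 55, 96}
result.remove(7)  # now {1, 3, 55, 96}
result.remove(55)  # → {1, 3, 96}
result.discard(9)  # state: {1, 3, 96}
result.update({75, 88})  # {1, 3, 75, 88, 96}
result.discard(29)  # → {1, 3, 75, 88, 96}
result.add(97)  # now {1, 3, 75, 88, 96, 97}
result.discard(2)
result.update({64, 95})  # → {1, 3, 64, 75, 88, 95, 96, 97}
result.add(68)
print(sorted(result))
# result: [1, 3, 64, 68, 75, 88, 95, 96, 97]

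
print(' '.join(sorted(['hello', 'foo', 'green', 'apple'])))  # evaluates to apple foo green hello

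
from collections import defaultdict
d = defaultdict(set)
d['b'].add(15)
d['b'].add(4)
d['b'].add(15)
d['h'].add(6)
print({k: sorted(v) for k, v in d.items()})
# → {'b': [4, 15], 'h': [6]}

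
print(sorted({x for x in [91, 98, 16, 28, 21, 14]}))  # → [14, 16, 21, 28, 91, 98]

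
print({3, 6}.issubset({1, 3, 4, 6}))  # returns True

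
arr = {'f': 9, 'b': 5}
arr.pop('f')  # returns 9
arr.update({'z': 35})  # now {'b': 5, 'z': 35}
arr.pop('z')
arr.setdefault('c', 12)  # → 12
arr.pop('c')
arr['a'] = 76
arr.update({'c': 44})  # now {'b': 5, 'a': 76, 'c': 44}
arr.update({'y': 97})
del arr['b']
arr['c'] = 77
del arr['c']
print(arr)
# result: {'a': 76, 'y': 97}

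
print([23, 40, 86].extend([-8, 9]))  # None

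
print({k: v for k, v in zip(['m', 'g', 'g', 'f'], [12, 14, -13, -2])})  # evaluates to {'m': 12, 'g': -13, 'f': -2}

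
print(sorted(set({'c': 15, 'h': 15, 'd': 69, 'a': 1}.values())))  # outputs [1, 15, 69]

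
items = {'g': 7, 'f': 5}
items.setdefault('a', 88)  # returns 88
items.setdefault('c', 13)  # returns 13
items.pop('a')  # 88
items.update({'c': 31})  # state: {'g': 7, 'f': 5, 'c': 31}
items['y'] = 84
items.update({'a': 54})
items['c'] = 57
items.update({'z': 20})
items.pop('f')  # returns 5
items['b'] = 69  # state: {'g': 7, 'c': 57, 'y': 84, 'a': 54, 'z': 20, 'b': 69}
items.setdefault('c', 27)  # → 57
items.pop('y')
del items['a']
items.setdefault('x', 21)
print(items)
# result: {'g': 7, 'c': 57, 'z': 20, 'b': 69, 'x': 21}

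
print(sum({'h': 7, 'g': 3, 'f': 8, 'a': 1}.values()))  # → 19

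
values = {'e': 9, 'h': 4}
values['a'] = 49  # {'e': 9, 'h': 4, 'a': 49}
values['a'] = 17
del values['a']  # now {'e': 9, 'h': 4}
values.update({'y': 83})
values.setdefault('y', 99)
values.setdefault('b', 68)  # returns 68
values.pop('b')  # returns 68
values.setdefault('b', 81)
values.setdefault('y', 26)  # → 83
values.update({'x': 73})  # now {'e': 9, 'h': 4, 'y': 83, 'b': 81, 'x': 73}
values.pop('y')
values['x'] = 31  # {'e': 9, 'h': 4, 'b': 81, 'x': 31}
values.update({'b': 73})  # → {'e': 9, 'h': 4, 'b': 73, 'x': 31}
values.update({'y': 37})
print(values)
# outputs {'e': 9, 'h': 4, 'b': 73, 'x': 31, 'y': 37}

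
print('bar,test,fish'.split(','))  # ['bar', 'test', 'fish']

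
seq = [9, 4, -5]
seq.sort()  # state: [-5, 4, 9]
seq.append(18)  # [-5, 4, 9, 18]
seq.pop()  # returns 18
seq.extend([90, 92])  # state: [-5, 4, 9, 90, 92]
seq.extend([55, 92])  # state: [-5, 4, 9, 90, 92, 55, 92]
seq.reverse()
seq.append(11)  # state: [92, 55, 92, 90, 9, 4, -5, 11]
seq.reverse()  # [11, -5, 4, 9, 90, 92, 55, 92]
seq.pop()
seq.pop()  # 55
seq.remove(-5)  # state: [11, 4, 9, 90, 92]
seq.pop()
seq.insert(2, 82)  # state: [11, 4, 82, 9, 90]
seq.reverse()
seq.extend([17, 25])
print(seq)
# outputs [90, 9, 82, 4, 11, 17, 25]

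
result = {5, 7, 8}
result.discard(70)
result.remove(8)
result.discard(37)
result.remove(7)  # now {5}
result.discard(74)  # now {5}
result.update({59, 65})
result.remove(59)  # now {5, 65}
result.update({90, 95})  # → {5, 65, 90, 95}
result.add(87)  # {5, 65, 87, 90, 95}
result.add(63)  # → {5, 63, 65, 87, 90, 95}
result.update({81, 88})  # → {5, 63, 65, 81, 87, 88, 90, 95}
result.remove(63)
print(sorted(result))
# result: [5, 65, 81, 87, 88, 90, 95]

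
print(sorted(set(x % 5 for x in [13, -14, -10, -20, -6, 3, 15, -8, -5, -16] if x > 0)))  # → [0, 3]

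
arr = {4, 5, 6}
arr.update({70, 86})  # {4, 5, 6, 70, 86}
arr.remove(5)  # {4, 6, 70, 86}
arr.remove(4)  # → {6, 70, 86}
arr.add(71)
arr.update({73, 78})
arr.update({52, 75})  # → {6, 52, 70, 71, 73, 75, 78, 86}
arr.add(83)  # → {6, 52, 70, 71, 73, 75, 78, 83, 86}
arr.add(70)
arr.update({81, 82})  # {6, 52, 70, 71, 73, 75, 78, 81, 82, 83, 86}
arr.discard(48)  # {6, 52, 70, 71, 73, 75, 78, 81, 82, 83, 86}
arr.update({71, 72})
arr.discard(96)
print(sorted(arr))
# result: [6, 52, 70, 71, 72, 73, 75, 78, 81, 82, 83, 86]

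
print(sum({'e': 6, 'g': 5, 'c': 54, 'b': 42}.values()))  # 107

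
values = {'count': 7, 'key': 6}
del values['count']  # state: {'key': 6}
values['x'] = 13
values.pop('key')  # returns 6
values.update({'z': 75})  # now {'x': 13, 'z': 75}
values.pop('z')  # 75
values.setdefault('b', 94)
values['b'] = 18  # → {'x': 13, 'b': 18}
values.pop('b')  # 18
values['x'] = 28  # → {'x': 28}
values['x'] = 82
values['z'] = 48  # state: {'x': 82, 'z': 48}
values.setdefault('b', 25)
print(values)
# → {'x': 82, 'z': 48, 'b': 25}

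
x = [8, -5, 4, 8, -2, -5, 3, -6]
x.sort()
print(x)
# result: [-6, -5, -5, -2, 3, 4, 8, 8]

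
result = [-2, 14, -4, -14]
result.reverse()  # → [-14, -4, 14, -2]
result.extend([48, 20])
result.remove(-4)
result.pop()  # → 20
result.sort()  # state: [-14, -2, 14, 48]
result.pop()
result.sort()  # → [-14, -2, 14]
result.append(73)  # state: [-14, -2, 14, 73]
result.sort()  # [-14, -2, 14, 73]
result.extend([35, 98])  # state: [-14, -2, 14, 73, 35, 98]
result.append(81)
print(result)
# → [-14, -2, 14, 73, 35, 98, 81]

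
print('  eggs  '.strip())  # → eggs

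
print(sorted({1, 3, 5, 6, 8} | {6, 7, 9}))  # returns [1, 3, 5, 6, 7, 8, 9]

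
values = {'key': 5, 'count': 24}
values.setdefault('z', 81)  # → 81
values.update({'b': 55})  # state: {'key': 5, 'count': 24, 'z': 81, 'b': 55}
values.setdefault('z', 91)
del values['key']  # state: {'count': 24, 'z': 81, 'b': 55}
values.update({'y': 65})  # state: {'count': 24, 'z': 81, 'b': 55, 'y': 65}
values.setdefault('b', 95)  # 55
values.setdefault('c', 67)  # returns 67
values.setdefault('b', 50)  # 55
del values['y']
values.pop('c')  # 67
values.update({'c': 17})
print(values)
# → {'count': 24, 'z': 81, 'b': 55, 'c': 17}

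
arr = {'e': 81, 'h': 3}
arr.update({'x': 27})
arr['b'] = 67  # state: {'e': 81, 'h': 3, 'x': 27, 'b': 67}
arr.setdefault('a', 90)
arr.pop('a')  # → 90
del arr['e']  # {'h': 3, 'x': 27, 'b': 67}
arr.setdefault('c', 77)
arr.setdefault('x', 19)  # 27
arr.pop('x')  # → 27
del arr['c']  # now {'h': 3, 'b': 67}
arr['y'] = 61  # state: {'h': 3, 'b': 67, 'y': 61}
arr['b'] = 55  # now {'h': 3, 'b': 55, 'y': 61}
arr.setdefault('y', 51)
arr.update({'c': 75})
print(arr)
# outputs {'h': 3, 'b': 55, 'y': 61, 'c': 75}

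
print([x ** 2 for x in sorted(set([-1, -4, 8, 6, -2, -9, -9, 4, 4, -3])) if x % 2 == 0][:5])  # [16, 4, 16, 36, 64]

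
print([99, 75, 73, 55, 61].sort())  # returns None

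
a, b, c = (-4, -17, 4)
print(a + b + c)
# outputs -17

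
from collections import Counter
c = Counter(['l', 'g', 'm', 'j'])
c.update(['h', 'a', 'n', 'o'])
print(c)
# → Counter({'l': 1, 'g': 1, 'm': 1, 'j': 1, 'h': 1, 'a': 1, 'n': 1, 'o': 1})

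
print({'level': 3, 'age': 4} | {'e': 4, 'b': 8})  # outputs {'level': 3, 'age': 4, 'e': 4, 'b': 8}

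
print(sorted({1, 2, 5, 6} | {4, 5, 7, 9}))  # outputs [1, 2, 4, 5, 6, 7, 9]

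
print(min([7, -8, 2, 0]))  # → -8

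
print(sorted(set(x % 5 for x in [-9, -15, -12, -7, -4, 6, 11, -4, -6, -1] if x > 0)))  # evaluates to [1]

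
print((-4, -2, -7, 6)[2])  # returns -7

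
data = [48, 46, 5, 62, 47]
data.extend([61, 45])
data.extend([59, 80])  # [48, 46, 5, 62, 47, 61, 45, 59, 80]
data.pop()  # 80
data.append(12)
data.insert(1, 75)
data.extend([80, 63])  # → [48, 75, 46, 5, 62, 47, 61, 45, 59, 12, 80, 63]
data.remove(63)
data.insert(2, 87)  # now [48, 75, 87, 46, 5, 62, 47, 61, 45, 59, 12, 80]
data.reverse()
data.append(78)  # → [80, 12, 59, 45, 61, 47, 62, 5, 46, 87, 75, 48, 78]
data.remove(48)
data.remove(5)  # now [80, 12, 59, 45, 61, 47, 62, 46, 87, 75, 78]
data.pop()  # 78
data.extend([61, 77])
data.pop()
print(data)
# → [80, 12, 59, 45, 61, 47, 62, 46, 87, 75, 61]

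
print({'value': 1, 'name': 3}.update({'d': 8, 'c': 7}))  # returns None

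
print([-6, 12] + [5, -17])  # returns [-6, 12, 5, -17]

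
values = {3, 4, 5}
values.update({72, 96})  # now {3, 4, 5, 72, 96}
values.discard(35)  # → {3, 4, 5, 72, 96}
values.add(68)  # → {3, 4, 5, 68, 72, 96}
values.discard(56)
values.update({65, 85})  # {3, 4, 5, 65, 68, 72, 85, 96}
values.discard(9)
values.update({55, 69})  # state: {3, 4, 5, 55, 65, 68, 69, 72, 85, 96}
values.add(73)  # {3, 4, 5, 55, 65, 68, 69, 72, 73, 85, 96}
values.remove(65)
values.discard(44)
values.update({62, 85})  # {3, 4, 5, 55, 62, 68, 69, 72, 73, 85, 96}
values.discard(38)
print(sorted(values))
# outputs [3, 4, 5, 55, 62, 68, 69, 72, 73, 85, 96]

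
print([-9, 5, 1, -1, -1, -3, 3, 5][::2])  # [-9, 1, -1, 3]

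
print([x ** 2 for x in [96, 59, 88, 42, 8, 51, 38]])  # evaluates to [9216, 3481, 7744, 1764, 64, 2601, 1444]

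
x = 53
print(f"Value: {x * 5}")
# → Value: 265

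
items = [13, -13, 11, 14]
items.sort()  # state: [-13, 11, 13, 14]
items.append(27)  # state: [-13, 11, 13, 14, 27]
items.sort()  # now [-13, 11, 13, 14, 27]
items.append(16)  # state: [-13, 11, 13, 14, 27, 16]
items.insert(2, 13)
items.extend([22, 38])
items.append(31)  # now [-13, 11, 13, 13, 14, 27, 16, 22, 38, 31]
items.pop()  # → 31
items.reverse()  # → [38, 22, 16, 27, 14, 13, 13, 11, -13]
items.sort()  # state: [-13, 11, 13, 13, 14, 16, 22, 27, 38]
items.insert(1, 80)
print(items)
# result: [-13, 80, 11, 13, 13, 14, 16, 22, 27, 38]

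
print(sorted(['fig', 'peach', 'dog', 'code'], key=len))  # ['fig', 'dog', 'code', 'peach']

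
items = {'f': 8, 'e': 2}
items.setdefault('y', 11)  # 11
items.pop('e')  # 2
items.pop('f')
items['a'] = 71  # {'y': 11, 'a': 71}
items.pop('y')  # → 11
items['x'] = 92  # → {'a': 71, 'x': 92}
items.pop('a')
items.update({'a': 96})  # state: {'x': 92, 'a': 96}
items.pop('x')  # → 92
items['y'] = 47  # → {'a': 96, 'y': 47}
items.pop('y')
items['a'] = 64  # {'a': 64}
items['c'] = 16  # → {'a': 64, 'c': 16}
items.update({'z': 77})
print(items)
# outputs {'a': 64, 'c': 16, 'z': 77}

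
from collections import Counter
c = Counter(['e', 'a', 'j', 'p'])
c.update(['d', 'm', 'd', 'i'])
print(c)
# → Counter({'d': 2, 'e': 1, 'a': 1, 'j': 1, 'p': 1, 'm': 1, 'i': 1})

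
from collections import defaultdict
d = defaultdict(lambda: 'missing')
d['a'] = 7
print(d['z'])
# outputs missing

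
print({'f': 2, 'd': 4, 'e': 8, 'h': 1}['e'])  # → 8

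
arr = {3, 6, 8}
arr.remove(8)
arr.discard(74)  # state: {3, 6}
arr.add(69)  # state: {3, 6, 69}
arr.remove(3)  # {6, 69}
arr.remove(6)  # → {69}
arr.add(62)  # {62, 69}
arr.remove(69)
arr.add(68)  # {62, 68}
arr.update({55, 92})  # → {55, 62, 68, 92}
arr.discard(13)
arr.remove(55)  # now {62, 68, 92}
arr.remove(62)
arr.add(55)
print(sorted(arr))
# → [55, 68, 92]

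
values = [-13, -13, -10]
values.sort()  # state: [-13, -13, -10]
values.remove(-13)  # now [-13, -10]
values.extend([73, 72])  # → [-13, -10, 73, 72]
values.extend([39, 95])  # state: [-13, -10, 73, 72, 39, 95]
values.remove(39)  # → [-13, -10, 73, 72, 95]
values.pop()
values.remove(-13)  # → [-10, 73, 72]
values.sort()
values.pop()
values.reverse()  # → [72, -10]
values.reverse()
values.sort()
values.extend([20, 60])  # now [-10, 72, 20, 60]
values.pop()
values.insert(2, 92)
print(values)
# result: [-10, 72, 92, 20]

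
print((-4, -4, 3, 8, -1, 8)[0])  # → -4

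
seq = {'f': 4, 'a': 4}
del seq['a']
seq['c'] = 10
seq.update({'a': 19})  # {'f': 4, 'c': 10, 'a': 19}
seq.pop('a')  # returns 19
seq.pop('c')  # 10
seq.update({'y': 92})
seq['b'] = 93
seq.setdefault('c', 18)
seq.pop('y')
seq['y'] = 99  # {'f': 4, 'b': 93, 'c': 18, 'y': 99}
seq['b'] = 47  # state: {'f': 4, 'b': 47, 'c': 18, 'y': 99}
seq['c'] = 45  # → {'f': 4, 'b': 47, 'c': 45, 'y': 99}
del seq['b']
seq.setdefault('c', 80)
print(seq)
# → {'f': 4, 'c': 45, 'y': 99}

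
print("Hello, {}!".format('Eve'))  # Hello, Eve!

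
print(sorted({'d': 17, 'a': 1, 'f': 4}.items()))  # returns [('a', 1), ('d', 17), ('f', 4)]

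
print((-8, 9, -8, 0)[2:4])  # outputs (-8, 0)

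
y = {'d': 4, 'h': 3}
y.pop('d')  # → 4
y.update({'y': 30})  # {'h': 3, 'y': 30}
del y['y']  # {'h': 3}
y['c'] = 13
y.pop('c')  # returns 13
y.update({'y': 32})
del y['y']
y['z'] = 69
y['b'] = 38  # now {'h': 3, 'z': 69, 'b': 38}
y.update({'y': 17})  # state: {'h': 3, 'z': 69, 'b': 38, 'y': 17}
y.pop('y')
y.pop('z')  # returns 69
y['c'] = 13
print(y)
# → {'h': 3, 'b': 38, 'c': 13}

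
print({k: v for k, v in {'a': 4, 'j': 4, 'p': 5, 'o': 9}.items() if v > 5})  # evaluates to {'o': 9}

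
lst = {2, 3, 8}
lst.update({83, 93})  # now {2, 3, 8, 83, 93}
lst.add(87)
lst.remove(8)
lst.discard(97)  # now {2, 3, 83, 87, 93}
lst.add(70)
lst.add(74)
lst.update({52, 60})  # {2, 3, 52, 60, 70, 74, 83, 87, 93}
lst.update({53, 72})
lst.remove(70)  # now {2, 3, 52, 53, 60, 72, 74, 83, 87, 93}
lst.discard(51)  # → {2, 3, 52, 53, 60, 72, 74, 83, 87, 93}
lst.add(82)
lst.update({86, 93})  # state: {2, 3, 52, 53, 60, 72, 74, 82, 83, 86, 87, 93}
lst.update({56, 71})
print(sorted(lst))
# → [2, 3, 52, 53, 56, 60, 71, 72, 74, 82, 83, 86, 87, 93]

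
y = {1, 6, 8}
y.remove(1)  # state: {6, 8}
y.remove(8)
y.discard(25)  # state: {6}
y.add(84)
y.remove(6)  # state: {84}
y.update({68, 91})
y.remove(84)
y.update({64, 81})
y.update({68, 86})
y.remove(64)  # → {68, 81, 86, 91}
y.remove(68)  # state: {81, 86, 91}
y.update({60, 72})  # {60, 72, 81, 86, 91}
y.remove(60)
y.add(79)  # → {72, 79, 81, 86, 91}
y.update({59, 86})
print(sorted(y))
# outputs [59, 72, 79, 81, 86, 91]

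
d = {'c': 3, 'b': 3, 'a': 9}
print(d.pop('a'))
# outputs 9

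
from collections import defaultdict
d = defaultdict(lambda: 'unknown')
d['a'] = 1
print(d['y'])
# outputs unknown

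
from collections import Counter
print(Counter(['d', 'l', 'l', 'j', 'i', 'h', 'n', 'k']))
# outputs Counter({'l': 2, 'd': 1, 'j': 1, 'i': 1, 'h': 1, 'n': 1, 'k': 1})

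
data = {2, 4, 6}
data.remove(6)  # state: {2, 4}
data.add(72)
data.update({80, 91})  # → {2, 4, 72, 80, 91}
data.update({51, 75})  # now {2, 4, 51, 72, 75, 80, 91}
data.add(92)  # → {2, 4, 51, 72, 75, 80, 91, 92}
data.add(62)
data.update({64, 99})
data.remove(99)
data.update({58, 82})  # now {2, 4, 51, 58, 62, 64, 72, 75, 80, 82, 91, 92}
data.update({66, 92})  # {2, 4, 51, 58, 62, 64, 66, 72, 75, 80, 82, 91, 92}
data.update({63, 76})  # {2, 4, 51, 58, 62, 63, 64, 66, 72, 75, 76, 80, 82, 91, 92}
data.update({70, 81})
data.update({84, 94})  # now {2, 4, 51, 58, 62, 63, 64, 66, 70, 72, 75, 76, 80, 81, 82, 84, 91, 92, 94}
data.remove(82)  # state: {2, 4, 51, 58, 62, 63, 64, 66, 70, 72, 75, 76, 80, 81, 84, 91, 92, 94}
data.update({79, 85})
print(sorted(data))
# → [2, 4, 51, 58, 62, 63, 64, 66, 70, 72, 75, 76, 79, 80, 81, 84, 85, 91, 92, 94]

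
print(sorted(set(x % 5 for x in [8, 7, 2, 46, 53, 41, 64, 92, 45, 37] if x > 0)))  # [0, 1, 2, 3, 4]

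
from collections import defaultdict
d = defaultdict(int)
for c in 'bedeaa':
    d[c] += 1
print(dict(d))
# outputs {'b': 1, 'e': 2, 'd': 1, 'a': 2}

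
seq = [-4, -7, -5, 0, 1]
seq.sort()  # [-7, -5, -4, 0, 1]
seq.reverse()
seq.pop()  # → -7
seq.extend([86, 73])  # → [1, 0, -4, -5, 86, 73]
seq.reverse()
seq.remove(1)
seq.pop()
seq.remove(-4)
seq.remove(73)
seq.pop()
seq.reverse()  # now [86]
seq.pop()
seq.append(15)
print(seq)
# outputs [15]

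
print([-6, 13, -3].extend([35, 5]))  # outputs None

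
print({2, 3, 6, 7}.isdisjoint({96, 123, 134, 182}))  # True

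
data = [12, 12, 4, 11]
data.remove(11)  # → [12, 12, 4]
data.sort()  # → [4, 12, 12]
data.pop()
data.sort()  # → [4, 12]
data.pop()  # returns 12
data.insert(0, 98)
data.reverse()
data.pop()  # 98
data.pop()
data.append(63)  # [63]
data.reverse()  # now [63]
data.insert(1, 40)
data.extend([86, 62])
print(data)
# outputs [63, 40, 86, 62]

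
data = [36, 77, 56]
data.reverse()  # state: [56, 77, 36]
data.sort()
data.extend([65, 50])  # [36, 56, 77, 65, 50]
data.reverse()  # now [50, 65, 77, 56, 36]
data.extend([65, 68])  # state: [50, 65, 77, 56, 36, 65, 68]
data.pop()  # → 68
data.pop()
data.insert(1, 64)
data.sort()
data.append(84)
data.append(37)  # [36, 50, 56, 64, 65, 77, 84, 37]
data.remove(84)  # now [36, 50, 56, 64, 65, 77, 37]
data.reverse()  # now [37, 77, 65, 64, 56, 50, 36]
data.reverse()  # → [36, 50, 56, 64, 65, 77, 37]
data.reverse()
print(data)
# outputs [37, 77, 65, 64, 56, 50, 36]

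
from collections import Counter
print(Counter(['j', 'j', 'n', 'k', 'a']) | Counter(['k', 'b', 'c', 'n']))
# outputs Counter({'j': 2, 'n': 1, 'k': 1, 'a': 1, 'b': 1, 'c': 1})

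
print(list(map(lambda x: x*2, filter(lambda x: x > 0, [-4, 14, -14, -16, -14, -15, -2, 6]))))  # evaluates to [28, 12]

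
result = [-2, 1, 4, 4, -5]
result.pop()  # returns -5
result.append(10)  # [-2, 1, 4, 4, 10]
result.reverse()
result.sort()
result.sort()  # [-2, 1, 4, 4, 10]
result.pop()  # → 10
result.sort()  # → [-2, 1, 4, 4]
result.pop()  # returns 4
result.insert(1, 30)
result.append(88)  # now [-2, 30, 1, 4, 88]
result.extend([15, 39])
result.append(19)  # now [-2, 30, 1, 4, 88, 15, 39, 19]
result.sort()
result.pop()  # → 88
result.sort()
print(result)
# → [-2, 1, 4, 15, 19, 30, 39]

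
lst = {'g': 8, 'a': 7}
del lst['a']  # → {'g': 8}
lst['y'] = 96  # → {'g': 8, 'y': 96}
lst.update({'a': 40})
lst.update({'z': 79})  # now {'g': 8, 'y': 96, 'a': 40, 'z': 79}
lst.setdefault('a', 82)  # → 40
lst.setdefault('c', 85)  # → 85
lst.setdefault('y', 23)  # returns 96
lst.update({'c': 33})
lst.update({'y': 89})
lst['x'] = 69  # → {'g': 8, 'y': 89, 'a': 40, 'z': 79, 'c': 33, 'x': 69}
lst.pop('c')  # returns 33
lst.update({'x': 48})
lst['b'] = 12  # {'g': 8, 'y': 89, 'a': 40, 'z': 79, 'x': 48, 'b': 12}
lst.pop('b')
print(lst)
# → {'g': 8, 'y': 89, 'a': 40, 'z': 79, 'x': 48}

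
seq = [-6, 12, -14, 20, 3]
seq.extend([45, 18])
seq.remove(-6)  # [12, -14, 20, 3, 45, 18]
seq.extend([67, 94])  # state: [12, -14, 20, 3, 45, 18, 67, 94]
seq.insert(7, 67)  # [12, -14, 20, 3, 45, 18, 67, 67, 94]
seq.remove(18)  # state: [12, -14, 20, 3, 45, 67, 67, 94]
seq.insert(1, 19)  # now [12, 19, -14, 20, 3, 45, 67, 67, 94]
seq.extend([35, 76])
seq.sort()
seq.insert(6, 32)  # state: [-14, 3, 12, 19, 20, 35, 32, 45, 67, 67, 76, 94]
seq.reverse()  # [94, 76, 67, 67, 45, 32, 35, 20, 19, 12, 3, -14]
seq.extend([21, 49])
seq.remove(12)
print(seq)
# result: [94, 76, 67, 67, 45, 32, 35, 20, 19, 3, -14, 21, 49]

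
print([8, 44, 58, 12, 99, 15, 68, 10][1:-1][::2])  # [44, 12, 15]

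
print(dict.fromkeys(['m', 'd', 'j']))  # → {'m': None, 'd': None, 'j': None}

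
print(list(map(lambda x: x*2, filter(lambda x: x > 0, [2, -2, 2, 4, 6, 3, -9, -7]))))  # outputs [4, 4, 8, 12, 6]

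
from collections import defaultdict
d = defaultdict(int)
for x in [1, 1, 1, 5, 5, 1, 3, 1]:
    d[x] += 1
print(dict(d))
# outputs {1: 5, 5: 2, 3: 1}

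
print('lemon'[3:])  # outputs on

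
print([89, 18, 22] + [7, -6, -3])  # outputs [89, 18, 22, 7, -6, -3]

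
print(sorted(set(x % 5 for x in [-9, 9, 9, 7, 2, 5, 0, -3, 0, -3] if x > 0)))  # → [0, 2, 4]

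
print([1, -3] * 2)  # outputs [1, -3, 1, -3]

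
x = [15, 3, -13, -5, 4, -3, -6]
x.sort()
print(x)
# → [-13, -6, -5, -3, 3, 4, 15]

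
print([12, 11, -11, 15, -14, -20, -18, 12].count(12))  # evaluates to 2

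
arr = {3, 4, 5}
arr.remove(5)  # {3, 4}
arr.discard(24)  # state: {3, 4}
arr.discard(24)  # {3, 4}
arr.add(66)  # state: {3, 4, 66}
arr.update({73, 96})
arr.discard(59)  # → {3, 4, 66, 73, 96}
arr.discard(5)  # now {3, 4, 66, 73, 96}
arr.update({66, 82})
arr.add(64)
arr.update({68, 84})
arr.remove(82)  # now {3, 4, 64, 66, 68, 73, 84, 96}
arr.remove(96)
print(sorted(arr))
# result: [3, 4, 64, 66, 68, 73, 84]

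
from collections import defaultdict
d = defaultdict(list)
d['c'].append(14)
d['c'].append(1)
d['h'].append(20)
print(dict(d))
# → {'c': [14, 1], 'h': [20]}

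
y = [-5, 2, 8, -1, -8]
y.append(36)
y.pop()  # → 36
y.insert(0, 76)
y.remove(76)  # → [-5, 2, 8, -1, -8]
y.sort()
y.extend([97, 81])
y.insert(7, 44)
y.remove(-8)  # [-5, -1, 2, 8, 97, 81, 44]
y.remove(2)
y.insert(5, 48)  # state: [-5, -1, 8, 97, 81, 48, 44]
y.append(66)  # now [-5, -1, 8, 97, 81, 48, 44, 66]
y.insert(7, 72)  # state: [-5, -1, 8, 97, 81, 48, 44, 72, 66]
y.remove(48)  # [-5, -1, 8, 97, 81, 44, 72, 66]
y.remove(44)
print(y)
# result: [-5, -1, 8, 97, 81, 72, 66]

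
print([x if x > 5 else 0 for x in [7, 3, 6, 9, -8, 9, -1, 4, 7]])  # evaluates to [7, 0, 6, 9, 0, 9, 0, 0, 7]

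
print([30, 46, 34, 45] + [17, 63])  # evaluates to [30, 46, 34, 45, 17, 63]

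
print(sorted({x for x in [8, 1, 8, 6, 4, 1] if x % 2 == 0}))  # [4, 6, 8]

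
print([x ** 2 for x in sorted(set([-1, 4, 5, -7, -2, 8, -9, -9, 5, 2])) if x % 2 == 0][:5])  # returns [4, 4, 16, 64]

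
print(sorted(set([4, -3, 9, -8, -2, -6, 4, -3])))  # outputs [-8, -6, -3, -2, 4, 9]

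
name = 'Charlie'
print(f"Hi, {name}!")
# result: Hi, Charlie!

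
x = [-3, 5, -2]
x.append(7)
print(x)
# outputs [-3, 5, -2, 7]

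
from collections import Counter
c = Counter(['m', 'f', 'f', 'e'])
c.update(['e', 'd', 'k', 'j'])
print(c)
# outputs Counter({'f': 2, 'e': 2, 'm': 1, 'd': 1, 'k': 1, 'j': 1})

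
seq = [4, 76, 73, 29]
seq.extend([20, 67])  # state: [4, 76, 73, 29, 20, 67]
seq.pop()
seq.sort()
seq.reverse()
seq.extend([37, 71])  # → [76, 73, 29, 20, 4, 37, 71]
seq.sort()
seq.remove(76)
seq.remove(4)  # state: [20, 29, 37, 71, 73]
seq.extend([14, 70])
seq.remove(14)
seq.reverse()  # [70, 73, 71, 37, 29, 20]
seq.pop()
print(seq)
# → [70, 73, 71, 37, 29]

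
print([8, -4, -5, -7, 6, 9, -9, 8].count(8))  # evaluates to 2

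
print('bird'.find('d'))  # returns 3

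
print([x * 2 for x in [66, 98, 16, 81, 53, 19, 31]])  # [132, 196, 32, 162, 106, 38, 62]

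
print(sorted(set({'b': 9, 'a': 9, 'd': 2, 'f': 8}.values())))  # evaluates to [2, 8, 9]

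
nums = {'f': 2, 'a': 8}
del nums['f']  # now {'a': 8}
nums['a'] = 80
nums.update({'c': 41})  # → {'a': 80, 'c': 41}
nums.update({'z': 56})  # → {'a': 80, 'c': 41, 'z': 56}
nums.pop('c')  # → 41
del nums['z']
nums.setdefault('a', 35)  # 80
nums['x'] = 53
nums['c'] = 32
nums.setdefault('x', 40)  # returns 53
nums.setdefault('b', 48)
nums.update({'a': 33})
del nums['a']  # {'x': 53, 'c': 32, 'b': 48}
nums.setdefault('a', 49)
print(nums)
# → {'x': 53, 'c': 32, 'b': 48, 'a': 49}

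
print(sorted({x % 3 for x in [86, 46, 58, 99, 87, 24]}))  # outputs [0, 1, 2]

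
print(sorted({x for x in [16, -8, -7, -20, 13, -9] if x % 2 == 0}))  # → [-20, -8, 16]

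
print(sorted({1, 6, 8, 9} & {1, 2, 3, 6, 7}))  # [1, 6]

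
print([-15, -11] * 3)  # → [-15, -11, -15, -11, -15, -11]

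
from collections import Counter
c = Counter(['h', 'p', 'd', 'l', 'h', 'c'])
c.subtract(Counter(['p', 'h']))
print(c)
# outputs Counter({'h': 1, 'd': 1, 'l': 1, 'c': 1, 'p': 0})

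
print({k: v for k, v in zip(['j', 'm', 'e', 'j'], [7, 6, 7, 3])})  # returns {'j': 3, 'm': 6, 'e': 7}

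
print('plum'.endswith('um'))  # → True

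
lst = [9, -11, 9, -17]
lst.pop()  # -17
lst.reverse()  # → [9, -11, 9]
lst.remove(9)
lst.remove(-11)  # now [9]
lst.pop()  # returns 9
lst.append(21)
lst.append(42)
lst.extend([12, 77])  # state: [21, 42, 12, 77]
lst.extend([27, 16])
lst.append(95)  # [21, 42, 12, 77, 27, 16, 95]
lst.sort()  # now [12, 16, 21, 27, 42, 77, 95]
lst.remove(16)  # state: [12, 21, 27, 42, 77, 95]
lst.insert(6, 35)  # [12, 21, 27, 42, 77, 95, 35]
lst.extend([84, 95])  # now [12, 21, 27, 42, 77, 95, 35, 84, 95]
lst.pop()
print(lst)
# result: [12, 21, 27, 42, 77, 95, 35, 84]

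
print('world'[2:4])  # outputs rl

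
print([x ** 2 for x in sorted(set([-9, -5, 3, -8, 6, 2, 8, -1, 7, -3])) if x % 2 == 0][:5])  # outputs [64, 4, 36, 64]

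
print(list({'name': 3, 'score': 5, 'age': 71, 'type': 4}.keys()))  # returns ['name', 'score', 'age', 'type']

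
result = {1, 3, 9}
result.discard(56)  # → {1, 3, 9}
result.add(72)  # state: {1, 3, 9, 72}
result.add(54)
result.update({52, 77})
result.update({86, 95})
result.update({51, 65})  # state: {1, 3, 9, 51, 52, 54, 65, 72, 77, 86, 95}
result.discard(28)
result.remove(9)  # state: {1, 3, 51, 52, 54, 65, 72, 77, 86, 95}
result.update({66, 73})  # {1, 3, 51, 52, 54, 65, 66, 72, 73, 77, 86, 95}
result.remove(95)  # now {1, 3, 51, 52, 54, 65, 66, 72, 73, 77, 86}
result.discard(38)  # {1, 3, 51, 52, 54, 65, 66, 72, 73, 77, 86}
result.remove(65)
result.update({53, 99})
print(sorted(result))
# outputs [1, 3, 51, 52, 53, 54, 66, 72, 73, 77, 86, 99]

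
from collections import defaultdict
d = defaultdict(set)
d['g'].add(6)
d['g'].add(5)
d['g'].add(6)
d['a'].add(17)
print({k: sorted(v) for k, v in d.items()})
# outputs {'g': [5, 6], 'a': [17]}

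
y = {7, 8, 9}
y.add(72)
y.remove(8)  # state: {7, 9, 72}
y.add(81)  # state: {7, 9, 72, 81}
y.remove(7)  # {9, 72, 81}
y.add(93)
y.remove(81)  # {9, 72, 93}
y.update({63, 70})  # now {9, 63, 70, 72, 93}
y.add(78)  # {9, 63, 70, 72, 78, 93}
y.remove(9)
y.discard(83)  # {63, 70, 72, 78, 93}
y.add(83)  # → {63, 70, 72, 78, 83, 93}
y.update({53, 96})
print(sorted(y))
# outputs [53, 63, 70, 72, 78, 83, 93, 96]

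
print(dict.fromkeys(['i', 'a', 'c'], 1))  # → {'i': 1, 'a': 1, 'c': 1}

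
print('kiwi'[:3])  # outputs kiw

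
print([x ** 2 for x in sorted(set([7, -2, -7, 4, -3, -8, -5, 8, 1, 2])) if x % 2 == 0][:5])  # [64, 4, 4, 16, 64]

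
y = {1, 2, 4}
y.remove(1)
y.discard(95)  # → {2, 4}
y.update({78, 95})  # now {2, 4, 78, 95}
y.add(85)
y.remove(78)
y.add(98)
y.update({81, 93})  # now {2, 4, 81, 85, 93, 95, 98}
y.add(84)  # {2, 4, 81, 84, 85, 93, 95, 98}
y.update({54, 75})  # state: {2, 4, 54, 75, 81, 84, 85, 93, 95, 98}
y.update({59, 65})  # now {2, 4, 54, 59, 65, 75, 81, 84, 85, 93, 95, 98}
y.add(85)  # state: {2, 4, 54, 59, 65, 75, 81, 84, 85, 93, 95, 98}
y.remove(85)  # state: {2, 4, 54, 59, 65, 75, 81, 84, 93, 95, 98}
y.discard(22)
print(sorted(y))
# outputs [2, 4, 54, 59, 65, 75, 81, 84, 93, 95, 98]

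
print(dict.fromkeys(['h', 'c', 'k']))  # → {'h': None, 'c': None, 'k': None}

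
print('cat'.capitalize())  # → Cat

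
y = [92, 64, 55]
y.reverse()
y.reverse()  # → [92, 64, 55]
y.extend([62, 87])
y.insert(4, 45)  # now [92, 64, 55, 62, 45, 87]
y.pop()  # 87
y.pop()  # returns 45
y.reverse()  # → [62, 55, 64, 92]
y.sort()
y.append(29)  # [55, 62, 64, 92, 29]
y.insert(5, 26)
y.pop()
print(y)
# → [55, 62, 64, 92, 29]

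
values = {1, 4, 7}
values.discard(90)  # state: {1, 4, 7}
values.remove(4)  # {1, 7}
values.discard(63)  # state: {1, 7}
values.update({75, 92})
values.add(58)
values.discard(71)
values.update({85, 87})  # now {1, 7, 58, 75, 85, 87, 92}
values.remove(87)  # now {1, 7, 58, 75, 85, 92}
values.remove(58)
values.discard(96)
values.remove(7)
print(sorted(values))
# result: [1, 75, 85, 92]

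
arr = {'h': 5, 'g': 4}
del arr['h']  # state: {'g': 4}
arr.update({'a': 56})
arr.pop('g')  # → 4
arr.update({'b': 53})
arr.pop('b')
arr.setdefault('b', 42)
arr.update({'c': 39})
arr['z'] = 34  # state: {'a': 56, 'b': 42, 'c': 39, 'z': 34}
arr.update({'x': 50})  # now {'a': 56, 'b': 42, 'c': 39, 'z': 34, 'x': 50}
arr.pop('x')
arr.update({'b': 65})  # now {'a': 56, 'b': 65, 'c': 39, 'z': 34}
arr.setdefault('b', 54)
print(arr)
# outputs {'a': 56, 'b': 65, 'c': 39, 'z': 34}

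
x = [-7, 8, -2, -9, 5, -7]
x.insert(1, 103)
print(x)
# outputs [-7, 103, 8, -2, -9, 5, -7]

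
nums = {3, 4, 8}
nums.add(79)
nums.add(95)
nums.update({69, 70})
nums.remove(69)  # {3, 4, 8, 70, 79, 95}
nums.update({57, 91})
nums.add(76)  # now {3, 4, 8, 57, 70, 76, 79, 91, 95}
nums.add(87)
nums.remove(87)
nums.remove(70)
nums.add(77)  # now {3, 4, 8, 57, 76, 77, 79, 91, 95}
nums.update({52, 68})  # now {3, 4, 8, 52, 57, 68, 76, 77, 79, 91, 95}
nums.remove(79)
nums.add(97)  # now {3, 4, 8, 52, 57, 68, 76, 77, 91, 95, 97}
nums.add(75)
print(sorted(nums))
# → [3, 4, 8, 52, 57, 68, 75, 76, 77, 91, 95, 97]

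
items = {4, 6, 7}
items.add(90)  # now {4, 6, 7, 90}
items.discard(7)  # {4, 6, 90}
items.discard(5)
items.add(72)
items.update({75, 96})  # {4, 6, 72, 75, 90, 96}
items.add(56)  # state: {4, 6, 56, 72, 75, 90, 96}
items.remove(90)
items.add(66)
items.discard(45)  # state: {4, 6, 56, 66, 72, 75, 96}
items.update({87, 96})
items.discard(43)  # {4, 6, 56, 66, 72, 75, 87, 96}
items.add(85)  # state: {4, 6, 56, 66, 72, 75, 85, 87, 96}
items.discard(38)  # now {4, 6, 56, 66, 72, 75, 85, 87, 96}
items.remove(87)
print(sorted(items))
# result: [4, 6, 56, 66, 72, 75, 85, 96]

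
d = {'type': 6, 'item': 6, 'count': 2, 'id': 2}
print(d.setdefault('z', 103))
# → 103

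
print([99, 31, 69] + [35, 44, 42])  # [99, 31, 69, 35, 44, 42]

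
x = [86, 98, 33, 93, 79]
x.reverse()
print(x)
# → [79, 93, 33, 98, 86]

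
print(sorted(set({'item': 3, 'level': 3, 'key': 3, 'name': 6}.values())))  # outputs [3, 6]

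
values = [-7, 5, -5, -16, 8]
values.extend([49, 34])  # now [-7, 5, -5, -16, 8, 49, 34]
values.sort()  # [-16, -7, -5, 5, 8, 34, 49]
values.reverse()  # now [49, 34, 8, 5, -5, -7, -16]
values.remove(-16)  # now [49, 34, 8, 5, -5, -7]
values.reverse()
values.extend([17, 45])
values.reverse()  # [45, 17, 49, 34, 8, 5, -5, -7]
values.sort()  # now [-7, -5, 5, 8, 17, 34, 45, 49]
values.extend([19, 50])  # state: [-7, -5, 5, 8, 17, 34, 45, 49, 19, 50]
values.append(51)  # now [-7, -5, 5, 8, 17, 34, 45, 49, 19, 50, 51]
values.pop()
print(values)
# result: [-7, -5, 5, 8, 17, 34, 45, 49, 19, 50]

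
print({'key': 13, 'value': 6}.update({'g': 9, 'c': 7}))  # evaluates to None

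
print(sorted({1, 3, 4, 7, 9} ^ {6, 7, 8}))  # [1, 3, 4, 6, 8, 9]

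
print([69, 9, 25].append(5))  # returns None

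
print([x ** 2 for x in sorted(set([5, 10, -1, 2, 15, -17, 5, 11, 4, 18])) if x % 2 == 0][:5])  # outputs [4, 16, 100, 324]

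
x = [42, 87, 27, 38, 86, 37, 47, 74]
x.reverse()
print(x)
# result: [74, 47, 37, 86, 38, 27, 87, 42]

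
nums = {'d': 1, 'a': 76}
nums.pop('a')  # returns 76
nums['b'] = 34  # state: {'d': 1, 'b': 34}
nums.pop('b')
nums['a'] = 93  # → {'d': 1, 'a': 93}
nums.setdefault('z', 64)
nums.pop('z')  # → 64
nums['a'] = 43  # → {'d': 1, 'a': 43}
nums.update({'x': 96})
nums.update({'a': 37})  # {'d': 1, 'a': 37, 'x': 96}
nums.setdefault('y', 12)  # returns 12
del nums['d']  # {'a': 37, 'x': 96, 'y': 12}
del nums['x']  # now {'a': 37, 'y': 12}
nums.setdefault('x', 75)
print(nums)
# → {'a': 37, 'y': 12, 'x': 75}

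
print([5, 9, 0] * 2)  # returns [5, 9, 0, 5, 9, 0]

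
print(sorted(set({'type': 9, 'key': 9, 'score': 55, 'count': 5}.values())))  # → [5, 9, 55]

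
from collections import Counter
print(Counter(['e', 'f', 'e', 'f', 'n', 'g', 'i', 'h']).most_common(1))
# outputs [('e', 2)]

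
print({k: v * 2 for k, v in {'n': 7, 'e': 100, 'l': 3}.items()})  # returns {'n': 14, 'e': 200, 'l': 6}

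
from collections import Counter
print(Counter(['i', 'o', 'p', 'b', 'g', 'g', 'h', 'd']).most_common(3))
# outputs [('g', 2), ('i', 1), ('o', 1)]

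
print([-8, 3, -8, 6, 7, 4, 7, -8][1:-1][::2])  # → [3, 6, 4]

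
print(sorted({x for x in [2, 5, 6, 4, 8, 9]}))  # [2, 4, 5, 6, 8, 9]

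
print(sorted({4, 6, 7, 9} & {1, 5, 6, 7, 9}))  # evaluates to [6, 7, 9]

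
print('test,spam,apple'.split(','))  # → ['test', 'spam', 'apple']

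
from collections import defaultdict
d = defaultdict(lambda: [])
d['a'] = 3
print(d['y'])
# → []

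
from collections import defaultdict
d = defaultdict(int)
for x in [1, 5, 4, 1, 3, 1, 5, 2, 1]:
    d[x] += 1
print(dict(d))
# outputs {1: 4, 5: 2, 4: 1, 3: 1, 2: 1}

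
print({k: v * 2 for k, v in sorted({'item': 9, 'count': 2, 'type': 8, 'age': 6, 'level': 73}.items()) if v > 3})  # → {'age': 12, 'item': 18, 'level': 146, 'type': 16}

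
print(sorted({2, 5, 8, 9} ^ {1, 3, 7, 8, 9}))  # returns [1, 2, 3, 5, 7]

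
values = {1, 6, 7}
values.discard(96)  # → {1, 6, 7}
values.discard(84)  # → {1, 6, 7}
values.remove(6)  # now {1, 7}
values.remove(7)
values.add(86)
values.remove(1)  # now {86}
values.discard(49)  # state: {86}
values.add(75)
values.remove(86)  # {75}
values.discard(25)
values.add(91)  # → {75, 91}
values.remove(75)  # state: {91}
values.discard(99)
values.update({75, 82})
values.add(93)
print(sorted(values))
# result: [75, 82, 91, 93]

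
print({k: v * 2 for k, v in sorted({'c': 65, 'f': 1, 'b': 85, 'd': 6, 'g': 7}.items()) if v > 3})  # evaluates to {'b': 170, 'c': 130, 'd': 12, 'g': 14}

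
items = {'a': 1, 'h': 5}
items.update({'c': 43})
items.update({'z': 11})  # {'a': 1, 'h': 5, 'c': 43, 'z': 11}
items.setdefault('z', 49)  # 11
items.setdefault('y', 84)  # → 84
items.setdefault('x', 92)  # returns 92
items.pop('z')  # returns 11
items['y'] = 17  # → {'a': 1, 'h': 5, 'c': 43, 'y': 17, 'x': 92}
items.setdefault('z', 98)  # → 98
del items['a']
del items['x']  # {'h': 5, 'c': 43, 'y': 17, 'z': 98}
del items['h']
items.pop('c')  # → 43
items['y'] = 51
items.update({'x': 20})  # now {'y': 51, 'z': 98, 'x': 20}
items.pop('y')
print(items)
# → {'z': 98, 'x': 20}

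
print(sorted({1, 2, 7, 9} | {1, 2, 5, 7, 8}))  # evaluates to [1, 2, 5, 7, 8, 9]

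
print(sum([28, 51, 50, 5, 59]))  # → 193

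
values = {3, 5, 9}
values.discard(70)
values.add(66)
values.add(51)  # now {3, 5, 9, 51, 66}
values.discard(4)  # {3, 5, 9, 51, 66}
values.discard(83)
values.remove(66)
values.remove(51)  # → {3, 5, 9}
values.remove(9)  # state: {3, 5}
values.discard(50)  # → {3, 5}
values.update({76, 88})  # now {3, 5, 76, 88}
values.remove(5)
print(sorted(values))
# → [3, 76, 88]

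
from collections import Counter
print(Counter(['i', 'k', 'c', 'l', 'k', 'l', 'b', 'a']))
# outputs Counter({'k': 2, 'l': 2, 'i': 1, 'c': 1, 'b': 1, 'a': 1})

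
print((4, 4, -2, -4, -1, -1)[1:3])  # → (4, -2)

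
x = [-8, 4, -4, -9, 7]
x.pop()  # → 7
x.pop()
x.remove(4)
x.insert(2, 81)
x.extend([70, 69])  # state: [-8, -4, 81, 70, 69]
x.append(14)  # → [-8, -4, 81, 70, 69, 14]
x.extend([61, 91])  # [-8, -4, 81, 70, 69, 14, 61, 91]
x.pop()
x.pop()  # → 61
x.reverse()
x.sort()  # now [-8, -4, 14, 69, 70, 81]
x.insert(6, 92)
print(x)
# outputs [-8, -4, 14, 69, 70, 81, 92]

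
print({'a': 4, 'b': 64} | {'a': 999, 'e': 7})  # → {'a': 999, 'b': 64, 'e': 7}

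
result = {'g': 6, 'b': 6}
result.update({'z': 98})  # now {'g': 6, 'b': 6, 'z': 98}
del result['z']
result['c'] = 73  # {'g': 6, 'b': 6, 'c': 73}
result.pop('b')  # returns 6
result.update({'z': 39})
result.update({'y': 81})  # {'g': 6, 'c': 73, 'z': 39, 'y': 81}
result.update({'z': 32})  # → {'g': 6, 'c': 73, 'z': 32, 'y': 81}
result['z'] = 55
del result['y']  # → {'g': 6, 'c': 73, 'z': 55}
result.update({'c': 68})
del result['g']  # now {'c': 68, 'z': 55}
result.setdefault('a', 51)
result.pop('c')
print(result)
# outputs {'z': 55, 'a': 51}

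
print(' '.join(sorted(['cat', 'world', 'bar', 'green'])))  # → bar cat green world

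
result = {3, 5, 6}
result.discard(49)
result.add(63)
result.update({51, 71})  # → {3, 5, 6, 51, 63, 71}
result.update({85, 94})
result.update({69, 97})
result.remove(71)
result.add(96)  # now {3, 5, 6, 51, 63, 69, 85, 94, 96, 97}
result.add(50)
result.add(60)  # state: {3, 5, 6, 50, 51, 60, 63, 69, 85, 94, 96, 97}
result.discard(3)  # {5, 6, 50, 51, 60, 63, 69, 85, 94, 96, 97}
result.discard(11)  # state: {5, 6, 50, 51, 60, 63, 69, 85, 94, 96, 97}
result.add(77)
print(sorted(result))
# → [5, 6, 50, 51, 60, 63, 69, 77, 85, 94, 96, 97]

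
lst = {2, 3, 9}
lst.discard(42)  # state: {2, 3, 9}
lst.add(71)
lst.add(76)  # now {2, 3, 9, 71, 76}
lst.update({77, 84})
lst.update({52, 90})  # {2, 3, 9, 52, 71, 76, 77, 84, 90}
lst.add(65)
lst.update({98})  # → {2, 3, 9, 52, 65, 71, 76, 77, 84, 90, 98}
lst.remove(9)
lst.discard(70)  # {2, 3, 52, 65, 71, 76, 77, 84, 90, 98}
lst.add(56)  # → {2, 3, 52, 56, 65, 71, 76, 77, 84, 90, 98}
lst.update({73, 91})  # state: {2, 3, 52, 56, 65, 71, 73, 76, 77, 84, 90, 91, 98}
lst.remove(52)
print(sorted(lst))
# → [2, 3, 56, 65, 71, 73, 76, 77, 84, 90, 91, 98]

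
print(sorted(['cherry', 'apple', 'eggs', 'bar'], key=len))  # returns ['bar', 'eggs', 'apple', 'cherry']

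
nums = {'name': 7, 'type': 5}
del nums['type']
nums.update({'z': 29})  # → {'name': 7, 'z': 29}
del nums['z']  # {'name': 7}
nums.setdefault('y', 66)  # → 66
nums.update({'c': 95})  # {'name': 7, 'y': 66, 'c': 95}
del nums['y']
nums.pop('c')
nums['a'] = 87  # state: {'name': 7, 'a': 87}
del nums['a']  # {'name': 7}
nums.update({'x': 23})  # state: {'name': 7, 'x': 23}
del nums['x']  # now {'name': 7}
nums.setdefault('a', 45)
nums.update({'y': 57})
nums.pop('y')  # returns 57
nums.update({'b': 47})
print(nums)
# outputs {'name': 7, 'a': 45, 'b': 47}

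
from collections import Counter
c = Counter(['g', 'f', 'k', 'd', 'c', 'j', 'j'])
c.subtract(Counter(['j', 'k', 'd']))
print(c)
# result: Counter({'g': 1, 'f': 1, 'c': 1, 'j': 1, 'k': 0, 'd': 0})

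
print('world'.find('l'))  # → 3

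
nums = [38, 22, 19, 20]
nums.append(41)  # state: [38, 22, 19, 20, 41]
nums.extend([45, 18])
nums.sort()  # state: [18, 19, 20, 22, 38, 41, 45]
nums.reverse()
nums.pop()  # 18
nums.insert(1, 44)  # [45, 44, 41, 38, 22, 20, 19]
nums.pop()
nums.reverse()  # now [20, 22, 38, 41, 44, 45]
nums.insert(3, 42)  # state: [20, 22, 38, 42, 41, 44, 45]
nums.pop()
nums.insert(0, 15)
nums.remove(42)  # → [15, 20, 22, 38, 41, 44]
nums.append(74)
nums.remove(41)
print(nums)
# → [15, 20, 22, 38, 44, 74]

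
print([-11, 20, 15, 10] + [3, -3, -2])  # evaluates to [-11, 20, 15, 10, 3, -3, -2]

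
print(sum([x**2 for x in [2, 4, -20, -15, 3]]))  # 654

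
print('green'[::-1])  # neerg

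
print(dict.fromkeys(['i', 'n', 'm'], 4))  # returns {'i': 4, 'n': 4, 'm': 4}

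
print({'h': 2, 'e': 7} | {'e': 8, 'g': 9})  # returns {'h': 2, 'e': 8, 'g': 9}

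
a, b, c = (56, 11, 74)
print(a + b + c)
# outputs 141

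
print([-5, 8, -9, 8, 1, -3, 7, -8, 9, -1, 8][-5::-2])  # [7, 1, -9, -5]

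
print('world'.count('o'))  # 1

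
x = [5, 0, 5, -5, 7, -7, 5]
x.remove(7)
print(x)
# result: [5, 0, 5, -5, -7, 5]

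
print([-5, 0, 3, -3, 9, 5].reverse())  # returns None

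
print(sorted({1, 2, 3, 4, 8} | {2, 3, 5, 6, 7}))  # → [1, 2, 3, 4, 5, 6, 7, 8]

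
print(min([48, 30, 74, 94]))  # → 30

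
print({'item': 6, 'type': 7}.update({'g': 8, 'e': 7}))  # None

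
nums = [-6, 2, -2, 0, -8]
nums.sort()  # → [-8, -6, -2, 0, 2]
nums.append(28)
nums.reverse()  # [28, 2, 0, -2, -6, -8]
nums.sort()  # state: [-8, -6, -2, 0, 2, 28]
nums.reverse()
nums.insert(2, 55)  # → [28, 2, 55, 0, -2, -6, -8]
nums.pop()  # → -8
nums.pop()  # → -6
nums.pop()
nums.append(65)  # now [28, 2, 55, 0, 65]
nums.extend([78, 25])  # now [28, 2, 55, 0, 65, 78, 25]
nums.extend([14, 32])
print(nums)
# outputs [28, 2, 55, 0, 65, 78, 25, 14, 32]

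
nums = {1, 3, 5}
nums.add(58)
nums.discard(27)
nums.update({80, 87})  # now {1, 3, 5, 58, 80, 87}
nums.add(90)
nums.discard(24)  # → {1, 3, 5, 58, 80, 87, 90}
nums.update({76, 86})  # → {1, 3, 5, 58, 76, 80, 86, 87, 90}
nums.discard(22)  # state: {1, 3, 5, 58, 76, 80, 86, 87, 90}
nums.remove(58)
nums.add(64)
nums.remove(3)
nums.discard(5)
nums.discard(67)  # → {1, 64, 76, 80, 86, 87, 90}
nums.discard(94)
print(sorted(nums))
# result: [1, 64, 76, 80, 86, 87, 90]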